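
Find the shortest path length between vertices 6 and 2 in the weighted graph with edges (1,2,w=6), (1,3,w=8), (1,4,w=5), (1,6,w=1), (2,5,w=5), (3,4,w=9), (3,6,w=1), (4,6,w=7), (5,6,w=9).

Step 1: Build adjacency list with weights:
  1: 2(w=6), 3(w=8), 4(w=5), 6(w=1)
  2: 1(w=6), 5(w=5)
  3: 1(w=8), 4(w=9), 6(w=1)
  4: 1(w=5), 3(w=9), 6(w=7)
  5: 2(w=5), 6(w=9)
  6: 1(w=1), 3(w=1), 4(w=7), 5(w=9)

Step 2: Apply Dijkstra's algorithm from vertex 6:
  Visit vertex 6 (distance=0)
    Update dist[1] = 1
    Update dist[3] = 1
    Update dist[4] = 7
    Update dist[5] = 9
  Visit vertex 1 (distance=1)
    Update dist[2] = 7
    Update dist[4] = 6
  Visit vertex 3 (distance=1)
  Visit vertex 4 (distance=6)
  Visit vertex 2 (distance=7)

Step 3: Shortest path: 6 -> 1 -> 2
Total weight: 1 + 6 = 7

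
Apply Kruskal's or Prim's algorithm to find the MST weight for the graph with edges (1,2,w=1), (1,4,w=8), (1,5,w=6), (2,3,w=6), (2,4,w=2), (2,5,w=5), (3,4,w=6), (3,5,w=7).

Apply Kruskal's algorithm (sort edges by weight, add if no cycle):

Sorted edges by weight:
  (1,2) w=1
  (2,4) w=2
  (2,5) w=5
  (1,5) w=6
  (2,3) w=6
  (3,4) w=6
  (3,5) w=7
  (1,4) w=8

Add edge (1,2) w=1 -- no cycle. Running total: 1
Add edge (2,4) w=2 -- no cycle. Running total: 3
Add edge (2,5) w=5 -- no cycle. Running total: 8
Skip edge (1,5) w=6 -- would create cycle
Add edge (2,3) w=6 -- no cycle. Running total: 14

MST edges: (1,2,w=1), (2,4,w=2), (2,5,w=5), (2,3,w=6)
Total MST weight: 1 + 2 + 5 + 6 = 14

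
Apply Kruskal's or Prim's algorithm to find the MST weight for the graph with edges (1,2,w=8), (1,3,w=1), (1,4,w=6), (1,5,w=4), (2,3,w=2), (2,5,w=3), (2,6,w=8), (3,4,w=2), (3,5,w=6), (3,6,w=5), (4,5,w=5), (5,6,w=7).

Apply Kruskal's algorithm (sort edges by weight, add if no cycle):

Sorted edges by weight:
  (1,3) w=1
  (2,3) w=2
  (3,4) w=2
  (2,5) w=3
  (1,5) w=4
  (3,6) w=5
  (4,5) w=5
  (1,4) w=6
  (3,5) w=6
  (5,6) w=7
  (1,2) w=8
  (2,6) w=8

Add edge (1,3) w=1 -- no cycle. Running total: 1
Add edge (2,3) w=2 -- no cycle. Running total: 3
Add edge (3,4) w=2 -- no cycle. Running total: 5
Add edge (2,5) w=3 -- no cycle. Running total: 8
Skip edge (1,5) w=4 -- would create cycle
Add edge (3,6) w=5 -- no cycle. Running total: 13

MST edges: (1,3,w=1), (2,3,w=2), (3,4,w=2), (2,5,w=3), (3,6,w=5)
Total MST weight: 1 + 2 + 2 + 3 + 5 = 13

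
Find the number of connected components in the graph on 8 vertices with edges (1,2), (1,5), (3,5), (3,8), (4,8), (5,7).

Step 1: Build adjacency list from edges:
  1: 2, 5
  2: 1
  3: 5, 8
  4: 8
  5: 1, 3, 7
  6: (none)
  7: 5
  8: 3, 4

Step 2: Run BFS/DFS from vertex 1:
  Visited: {1, 2, 5, 3, 7, 8, 4}
  Reached 7 of 8 vertices

Step 3: Only 7 of 8 vertices reached. Graph is disconnected.
Connected components: {1, 2, 3, 4, 5, 7, 8}, {6}
Number of connected components: 2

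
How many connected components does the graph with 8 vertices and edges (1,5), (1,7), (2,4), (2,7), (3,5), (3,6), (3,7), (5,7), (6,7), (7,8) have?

Step 1: Build adjacency list from edges:
  1: 5, 7
  2: 4, 7
  3: 5, 6, 7
  4: 2
  5: 1, 3, 7
  6: 3, 7
  7: 1, 2, 3, 5, 6, 8
  8: 7

Step 2: Run BFS/DFS from vertex 1:
  Visited: {1, 5, 7, 3, 2, 6, 8, 4}
  Reached 8 of 8 vertices

Step 3: All 8 vertices reached from vertex 1, so the graph is connected.
Number of connected components: 1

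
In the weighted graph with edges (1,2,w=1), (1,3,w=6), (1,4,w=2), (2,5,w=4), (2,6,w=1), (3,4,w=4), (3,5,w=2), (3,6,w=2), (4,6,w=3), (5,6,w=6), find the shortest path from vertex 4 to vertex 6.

Step 1: Build adjacency list with weights:
  1: 2(w=1), 3(w=6), 4(w=2)
  2: 1(w=1), 5(w=4), 6(w=1)
  3: 1(w=6), 4(w=4), 5(w=2), 6(w=2)
  4: 1(w=2), 3(w=4), 6(w=3)
  5: 2(w=4), 3(w=2), 6(w=6)
  6: 2(w=1), 3(w=2), 4(w=3), 5(w=6)

Step 2: Apply Dijkstra's algorithm from vertex 4:
  Visit vertex 4 (distance=0)
    Update dist[1] = 2
    Update dist[3] = 4
    Update dist[6] = 3
  Visit vertex 1 (distance=2)
    Update dist[2] = 3
  Visit vertex 2 (distance=3)
    Update dist[5] = 7
  Visit vertex 6 (distance=3)

Step 3: Shortest path: 4 -> 6
Total weight: 3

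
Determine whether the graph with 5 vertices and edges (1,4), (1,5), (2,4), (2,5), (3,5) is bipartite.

Step 1: Attempt 2-coloring using BFS:
  Start at vertex 1, assign color 0
  Color vertex 4 with color 1 (neighbor of 1)
  Color vertex 5 with color 1 (neighbor of 1)
  Color vertex 2 with color 0 (neighbor of 4)
  Color vertex 3 with color 0 (neighbor of 5)

Step 2: 2-coloring succeeded. No conflicts found.
  Set A (color 0): {1, 2, 3}
  Set B (color 1): {4, 5}

The graph is bipartite with partition {1, 2, 3}, {4, 5}.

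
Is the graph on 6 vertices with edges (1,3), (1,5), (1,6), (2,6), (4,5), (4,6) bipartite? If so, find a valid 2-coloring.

Step 1: Attempt 2-coloring using BFS:
  Start at vertex 1, assign color 0
  Color vertex 3 with color 1 (neighbor of 1)
  Color vertex 5 with color 1 (neighbor of 1)
  Color vertex 6 with color 1 (neighbor of 1)
  Color vertex 4 with color 0 (neighbor of 5)
  Color vertex 2 with color 0 (neighbor of 6)

Step 2: 2-coloring succeeded. No conflicts found.
  Set A (color 0): {1, 2, 4}
  Set B (color 1): {3, 5, 6}

The graph is bipartite with partition {1, 2, 4}, {3, 5, 6}.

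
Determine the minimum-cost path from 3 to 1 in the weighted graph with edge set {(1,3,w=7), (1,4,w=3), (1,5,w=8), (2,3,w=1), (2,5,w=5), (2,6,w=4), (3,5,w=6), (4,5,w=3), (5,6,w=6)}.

Step 1: Build adjacency list with weights:
  1: 3(w=7), 4(w=3), 5(w=8)
  2: 3(w=1), 5(w=5), 6(w=4)
  3: 1(w=7), 2(w=1), 5(w=6)
  4: 1(w=3), 5(w=3)
  5: 1(w=8), 2(w=5), 3(w=6), 4(w=3), 6(w=6)
  6: 2(w=4), 5(w=6)

Step 2: Apply Dijkstra's algorithm from vertex 3:
  Visit vertex 3 (distance=0)
    Update dist[1] = 7
    Update dist[2] = 1
    Update dist[5] = 6
  Visit vertex 2 (distance=1)
    Update dist[6] = 5
  Visit vertex 6 (distance=5)
  Visit vertex 5 (distance=6)
    Update dist[4] = 9
  Visit vertex 1 (distance=7)

Step 3: Shortest path: 3 -> 1
Total weight: 7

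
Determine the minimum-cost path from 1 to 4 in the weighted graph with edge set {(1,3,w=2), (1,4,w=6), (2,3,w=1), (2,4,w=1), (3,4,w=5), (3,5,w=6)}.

Step 1: Build adjacency list with weights:
  1: 3(w=2), 4(w=6)
  2: 3(w=1), 4(w=1)
  3: 1(w=2), 2(w=1), 4(w=5), 5(w=6)
  4: 1(w=6), 2(w=1), 3(w=5)
  5: 3(w=6)

Step 2: Apply Dijkstra's algorithm from vertex 1:
  Visit vertex 1 (distance=0)
    Update dist[3] = 2
    Update dist[4] = 6
  Visit vertex 3 (distance=2)
    Update dist[2] = 3
    Update dist[5] = 8
  Visit vertex 2 (distance=3)
    Update dist[4] = 4
  Visit vertex 4 (distance=4)

Step 3: Shortest path: 1 -> 3 -> 2 -> 4
Total weight: 2 + 1 + 1 = 4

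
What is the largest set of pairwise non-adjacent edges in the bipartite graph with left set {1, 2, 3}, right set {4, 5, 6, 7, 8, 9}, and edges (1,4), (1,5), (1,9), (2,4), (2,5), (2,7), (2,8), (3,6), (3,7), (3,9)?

Step 1: List the neighbors of each left vertex:
  1: 4, 5, 9
  2: 4, 5, 7, 8
  3: 6, 7, 9

Step 2: Greedily match left vertices, then look for augmenting paths:
  Match 1 -- 4
  Match 2 -- 5
  Match 3 -- 6
  No augmenting path remains.

Step 3: Verify this is maximum:
  Matching size 3 = min(|L|, |R|) = min(3, 6), which is an upper bound, so this matching is maximum.

Maximum matching: {(1,4), (2,5), (3,6)}
Size: 3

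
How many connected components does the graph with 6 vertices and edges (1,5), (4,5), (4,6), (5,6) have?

Step 1: Build adjacency list from edges:
  1: 5
  2: (none)
  3: (none)
  4: 5, 6
  5: 1, 4, 6
  6: 4, 5

Step 2: Run BFS/DFS from vertex 1:
  Visited: {1, 5, 4, 6}
  Reached 4 of 6 vertices

Step 3: Only 4 of 6 vertices reached. Graph is disconnected.
Connected components: {1, 4, 5, 6}, {2}, {3}
Number of connected components: 3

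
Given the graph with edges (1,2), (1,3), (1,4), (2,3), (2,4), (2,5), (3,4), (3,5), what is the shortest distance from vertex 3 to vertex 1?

Step 1: Build adjacency list:
  1: 2, 3, 4
  2: 1, 3, 4, 5
  3: 1, 2, 4, 5
  4: 1, 2, 3
  5: 2, 3

Step 2: BFS from vertex 3 to find shortest path to 1:
  vertex 1 reached at distance 1

Step 3: Shortest path: 3 -> 1
Path length: 1 edge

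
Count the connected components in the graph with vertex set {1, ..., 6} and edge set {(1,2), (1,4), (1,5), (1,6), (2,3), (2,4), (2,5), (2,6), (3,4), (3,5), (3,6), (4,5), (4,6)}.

Step 1: Build adjacency list from edges:
  1: 2, 4, 5, 6
  2: 1, 3, 4, 5, 6
  3: 2, 4, 5, 6
  4: 1, 2, 3, 5, 6
  5: 1, 2, 3, 4
  6: 1, 2, 3, 4

Step 2: Run BFS/DFS from vertex 1:
  Visited: {1, 2, 4, 5, 6, 3}
  Reached 6 of 6 vertices

Step 3: All 6 vertices reached from vertex 1, so the graph is connected.
Number of connected components: 1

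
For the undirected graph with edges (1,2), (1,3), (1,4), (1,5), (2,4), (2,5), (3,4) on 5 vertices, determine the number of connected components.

Step 1: Build adjacency list from edges:
  1: 2, 3, 4, 5
  2: 1, 4, 5
  3: 1, 4
  4: 1, 2, 3
  5: 1, 2

Step 2: Run BFS/DFS from vertex 1:
  Visited: {1, 2, 3, 4, 5}
  Reached 5 of 5 vertices

Step 3: All 5 vertices reached from vertex 1, so the graph is connected.
Number of connected components: 1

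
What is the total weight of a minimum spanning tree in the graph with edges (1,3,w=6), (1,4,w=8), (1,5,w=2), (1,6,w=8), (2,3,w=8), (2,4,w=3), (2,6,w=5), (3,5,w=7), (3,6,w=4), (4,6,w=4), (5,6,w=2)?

Apply Kruskal's algorithm (sort edges by weight, add if no cycle):

Sorted edges by weight:
  (1,5) w=2
  (5,6) w=2
  (2,4) w=3
  (3,6) w=4
  (4,6) w=4
  (2,6) w=5
  (1,3) w=6
  (3,5) w=7
  (1,6) w=8
  (1,4) w=8
  (2,3) w=8

Add edge (1,5) w=2 -- no cycle. Running total: 2
Add edge (5,6) w=2 -- no cycle. Running total: 4
Add edge (2,4) w=3 -- no cycle. Running total: 7
Add edge (3,6) w=4 -- no cycle. Running total: 11
Add edge (4,6) w=4 -- no cycle. Running total: 15

MST edges: (1,5,w=2), (5,6,w=2), (2,4,w=3), (3,6,w=4), (4,6,w=4)
Total MST weight: 2 + 2 + 3 + 4 + 4 = 15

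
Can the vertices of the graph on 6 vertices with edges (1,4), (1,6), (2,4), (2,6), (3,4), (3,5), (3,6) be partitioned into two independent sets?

Step 1: Attempt 2-coloring using BFS:
  Start at vertex 1, assign color 0
  Color vertex 4 with color 1 (neighbor of 1)
  Color vertex 6 with color 1 (neighbor of 1)
  Color vertex 2 with color 0 (neighbor of 4)
  Color vertex 3 with color 0 (neighbor of 4)
  Color vertex 5 with color 1 (neighbor of 3)

Step 2: 2-coloring succeeded. No conflicts found.
  Set A (color 0): {1, 2, 3}
  Set B (color 1): {4, 5, 6}

The graph is bipartite with partition {1, 2, 3}, {4, 5, 6}.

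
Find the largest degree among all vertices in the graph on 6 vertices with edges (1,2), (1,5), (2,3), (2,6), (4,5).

Step 1: Count edges incident to each vertex:
  deg(1) = 2 (neighbors: 2, 5)
  deg(2) = 3 (neighbors: 1, 3, 6)
  deg(3) = 1 (neighbors: 2)
  deg(4) = 1 (neighbors: 5)
  deg(5) = 2 (neighbors: 1, 4)
  deg(6) = 1 (neighbors: 2)

Step 2: Find maximum:
  max(2, 3, 1, 1, 2, 1) = 3 (vertex 2)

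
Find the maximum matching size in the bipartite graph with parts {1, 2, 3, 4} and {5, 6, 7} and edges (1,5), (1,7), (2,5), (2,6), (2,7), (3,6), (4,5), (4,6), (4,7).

Step 1: List the neighbors of each left vertex:
  1: 5, 7
  2: 5, 6, 7
  3: 6
  4: 5, 6, 7

Step 2: Greedily match left vertices, then look for augmenting paths:
  Match 1 -- 5
  Match 2 -- 6
  Match 4 -- 7
  No augmenting path remains.

Step 3: Verify this is maximum:
  Matching size 3 = min(|L|, |R|) = min(4, 3), which is an upper bound, so this matching is maximum.

Maximum matching: {(1,5), (2,6), (4,7)}
Size: 3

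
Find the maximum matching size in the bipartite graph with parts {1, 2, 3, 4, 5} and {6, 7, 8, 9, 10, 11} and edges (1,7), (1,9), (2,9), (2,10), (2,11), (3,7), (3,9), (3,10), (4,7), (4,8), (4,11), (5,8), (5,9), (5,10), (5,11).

Step 1: List the neighbors of each left vertex:
  1: 7, 9
  2: 9, 10, 11
  3: 7, 9, 10
  4: 7, 8, 11
  5: 8, 9, 10, 11

Step 2: Greedily match left vertices, then look for augmenting paths:
  Match 1 -- 7
  Match 2 -- 9
  Match 3 -- 10
  Match 4 -- 8
  Match 5 -- 11
  No augmenting path remains.

Step 3: Verify this is maximum:
  Matching size 5 = min(|L|, |R|) = min(5, 6), which is an upper bound, so this matching is maximum.

Maximum matching: {(1,7), (2,9), (3,10), (4,8), (5,11)}
Size: 5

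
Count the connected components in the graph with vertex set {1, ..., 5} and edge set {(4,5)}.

Step 1: Build adjacency list from edges:
  1: (none)
  2: (none)
  3: (none)
  4: 5
  5: 4

Step 2: Run BFS/DFS from vertex 1:
  Visited: {1}
  Reached 1 of 5 vertices

Step 3: Only 1 of 5 vertices reached. Graph is disconnected.
Connected components: {1}, {2}, {3}, {4, 5}
Number of connected components: 4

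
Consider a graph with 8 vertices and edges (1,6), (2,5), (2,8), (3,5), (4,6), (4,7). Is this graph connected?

Step 1: Build adjacency list from edges:
  1: 6
  2: 5, 8
  3: 5
  4: 6, 7
  5: 2, 3
  6: 1, 4
  7: 4
  8: 2

Step 2: Run BFS/DFS from vertex 1:
  Visited: {1, 6, 4, 7}
  Reached 4 of 8 vertices

Step 3: Only 4 of 8 vertices reached. Graph is disconnected.
Connected components: {1, 4, 6, 7}, {2, 3, 5, 8}
Answer: No, the graph is not connected (2 components).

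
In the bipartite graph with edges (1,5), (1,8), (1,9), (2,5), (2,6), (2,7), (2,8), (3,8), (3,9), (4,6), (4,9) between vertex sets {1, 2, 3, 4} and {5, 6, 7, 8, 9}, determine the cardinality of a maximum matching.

Step 1: List the neighbors of each left vertex:
  1: 5, 8, 9
  2: 5, 6, 7, 8
  3: 8, 9
  4: 6, 9

Step 2: Greedily match left vertices, then look for augmenting paths:
  Match 1 -- 5
  Match 2 -- 6
  Match 3 -- 8
  Match 4 -- 9
  No augmenting path remains.

Step 3: Verify this is maximum:
  Matching size 4 = min(|L|, |R|) = min(4, 5), which is an upper bound, so this matching is maximum.

Maximum matching: {(1,5), (2,6), (3,8), (4,9)}
Size: 4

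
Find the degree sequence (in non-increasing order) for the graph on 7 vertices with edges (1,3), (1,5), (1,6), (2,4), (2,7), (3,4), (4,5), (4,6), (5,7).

Step 1: Count edges incident to each vertex:
  deg(1) = 3 (neighbors: 3, 5, 6)
  deg(2) = 2 (neighbors: 4, 7)
  deg(3) = 2 (neighbors: 1, 4)
  deg(4) = 4 (neighbors: 2, 3, 5, 6)
  deg(5) = 3 (neighbors: 1, 4, 7)
  deg(6) = 2 (neighbors: 1, 4)
  deg(7) = 2 (neighbors: 2, 5)

Step 2: Sort degrees in non-increasing order:
  Degrees: [3, 2, 2, 4, 3, 2, 2] -> sorted: [4, 3, 3, 2, 2, 2, 2]

Degree sequence: [4, 3, 3, 2, 2, 2, 2]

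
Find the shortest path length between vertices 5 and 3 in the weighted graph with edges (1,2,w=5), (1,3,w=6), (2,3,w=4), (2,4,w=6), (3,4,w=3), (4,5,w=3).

Step 1: Build adjacency list with weights:
  1: 2(w=5), 3(w=6)
  2: 1(w=5), 3(w=4), 4(w=6)
  3: 1(w=6), 2(w=4), 4(w=3)
  4: 2(w=6), 3(w=3), 5(w=3)
  5: 4(w=3)

Step 2: Apply Dijkstra's algorithm from vertex 5:
  Visit vertex 5 (distance=0)
    Update dist[4] = 3
  Visit vertex 4 (distance=3)
    Update dist[2] = 9
    Update dist[3] = 6
  Visit vertex 3 (distance=6)
    Update dist[1] = 12

Step 3: Shortest path: 5 -> 4 -> 3
Total weight: 3 + 3 = 6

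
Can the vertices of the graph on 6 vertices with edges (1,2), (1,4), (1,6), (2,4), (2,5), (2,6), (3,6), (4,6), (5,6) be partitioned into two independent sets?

Step 1: Attempt 2-coloring using BFS:
  Start at vertex 1, assign color 0
  Color vertex 2 with color 1 (neighbor of 1)
  Color vertex 4 with color 1 (neighbor of 1)
  Color vertex 6 with color 1 (neighbor of 1)

Step 2: Conflict found! Vertices 2 and 4 are adjacent but have the same color.
This means the graph contains an odd cycle.

The graph is NOT bipartite.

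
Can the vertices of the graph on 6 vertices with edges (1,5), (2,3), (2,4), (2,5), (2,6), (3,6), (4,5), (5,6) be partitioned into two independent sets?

Step 1: Attempt 2-coloring using BFS:
  Start at vertex 1, assign color 0
  Color vertex 5 with color 1 (neighbor of 1)
  Color vertex 2 with color 0 (neighbor of 5)
  Color vertex 4 with color 0 (neighbor of 5)
  Color vertex 6 with color 0 (neighbor of 5)
  Color vertex 3 with color 1 (neighbor of 2)

Step 2: Conflict found! Vertices 2 and 4 are adjacent but have the same color.
This means the graph contains an odd cycle.

The graph is NOT bipartite.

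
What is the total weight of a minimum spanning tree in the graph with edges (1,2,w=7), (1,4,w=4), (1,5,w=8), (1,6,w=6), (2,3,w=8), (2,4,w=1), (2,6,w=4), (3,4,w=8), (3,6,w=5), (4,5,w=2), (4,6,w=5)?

Apply Kruskal's algorithm (sort edges by weight, add if no cycle):

Sorted edges by weight:
  (2,4) w=1
  (4,5) w=2
  (1,4) w=4
  (2,6) w=4
  (3,6) w=5
  (4,6) w=5
  (1,6) w=6
  (1,2) w=7
  (1,5) w=8
  (2,3) w=8
  (3,4) w=8

Add edge (2,4) w=1 -- no cycle. Running total: 1
Add edge (4,5) w=2 -- no cycle. Running total: 3
Add edge (1,4) w=4 -- no cycle. Running total: 7
Add edge (2,6) w=4 -- no cycle. Running total: 11
Add edge (3,6) w=5 -- no cycle. Running total: 16

MST edges: (2,4,w=1), (4,5,w=2), (1,4,w=4), (2,6,w=4), (3,6,w=5)
Total MST weight: 1 + 2 + 4 + 4 + 5 = 16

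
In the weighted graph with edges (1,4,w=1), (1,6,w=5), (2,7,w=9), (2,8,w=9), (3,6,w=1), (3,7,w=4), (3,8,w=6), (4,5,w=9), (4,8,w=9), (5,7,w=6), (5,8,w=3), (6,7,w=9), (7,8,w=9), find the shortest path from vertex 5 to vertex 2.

Step 1: Build adjacency list with weights:
  1: 4(w=1), 6(w=5)
  2: 7(w=9), 8(w=9)
  3: 6(w=1), 7(w=4), 8(w=6)
  4: 1(w=1), 5(w=9), 8(w=9)
  5: 4(w=9), 7(w=6), 8(w=3)
  6: 1(w=5), 3(w=1), 7(w=9)
  7: 2(w=9), 3(w=4), 5(w=6), 6(w=9), 8(w=9)
  8: 2(w=9), 3(w=6), 4(w=9), 5(w=3), 7(w=9)

Step 2: Apply Dijkstra's algorithm from vertex 5:
  Visit vertex 5 (distance=0)
    Update dist[4] = 9
    Update dist[7] = 6
    Update dist[8] = 3
  Visit vertex 8 (distance=3)
    Update dist[2] = 12
    Update dist[3] = 9
  Visit vertex 7 (distance=6)
    Update dist[6] = 15
  Visit vertex 3 (distance=9)
    Update dist[6] = 10
  Visit vertex 4 (distance=9)
    Update dist[1] = 10
  Visit vertex 1 (distance=10)
  Visit vertex 6 (distance=10)
  Visit vertex 2 (distance=12)

Step 3: Shortest path: 5 -> 8 -> 2
Total weight: 3 + 9 = 12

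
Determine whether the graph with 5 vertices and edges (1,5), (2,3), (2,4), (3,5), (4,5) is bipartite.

Step 1: Attempt 2-coloring using BFS:
  Start at vertex 1, assign color 0
  Color vertex 5 with color 1 (neighbor of 1)
  Color vertex 3 with color 0 (neighbor of 5)
  Color vertex 4 with color 0 (neighbor of 5)
  Color vertex 2 with color 1 (neighbor of 3)

Step 2: 2-coloring succeeded. No conflicts found.
  Set A (color 0): {1, 3, 4}
  Set B (color 1): {2, 5}

The graph is bipartite with partition {1, 3, 4}, {2, 5}.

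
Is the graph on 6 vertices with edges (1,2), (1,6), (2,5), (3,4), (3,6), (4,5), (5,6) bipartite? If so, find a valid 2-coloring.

Step 1: Attempt 2-coloring using BFS:
  Start at vertex 1, assign color 0
  Color vertex 2 with color 1 (neighbor of 1)
  Color vertex 6 with color 1 (neighbor of 1)
  Color vertex 5 with color 0 (neighbor of 2)
  Color vertex 3 with color 0 (neighbor of 6)
  Color vertex 4 with color 1 (neighbor of 5)

Step 2: 2-coloring succeeded. No conflicts found.
  Set A (color 0): {1, 3, 5}
  Set B (color 1): {2, 4, 6}

The graph is bipartite with partition {1, 3, 5}, {2, 4, 6}.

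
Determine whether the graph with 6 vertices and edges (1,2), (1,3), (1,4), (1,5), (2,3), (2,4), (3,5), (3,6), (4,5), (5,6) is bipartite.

Step 1: Attempt 2-coloring using BFS:
  Start at vertex 1, assign color 0
  Color vertex 2 with color 1 (neighbor of 1)
  Color vertex 3 with color 1 (neighbor of 1)
  Color vertex 4 with color 1 (neighbor of 1)
  Color vertex 5 with color 1 (neighbor of 1)

Step 2: Conflict found! Vertices 2 and 3 are adjacent but have the same color.
This means the graph contains an odd cycle.

The graph is NOT bipartite.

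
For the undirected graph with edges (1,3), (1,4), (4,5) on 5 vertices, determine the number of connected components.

Step 1: Build adjacency list from edges:
  1: 3, 4
  2: (none)
  3: 1
  4: 1, 5
  5: 4

Step 2: Run BFS/DFS from vertex 1:
  Visited: {1, 3, 4, 5}
  Reached 4 of 5 vertices

Step 3: Only 4 of 5 vertices reached. Graph is disconnected.
Connected components: {1, 3, 4, 5}, {2}
Number of connected components: 2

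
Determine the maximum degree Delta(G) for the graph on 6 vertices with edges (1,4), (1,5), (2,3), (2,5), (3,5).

Step 1: Count edges incident to each vertex:
  deg(1) = 2 (neighbors: 4, 5)
  deg(2) = 2 (neighbors: 3, 5)
  deg(3) = 2 (neighbors: 2, 5)
  deg(4) = 1 (neighbors: 1)
  deg(5) = 3 (neighbors: 1, 2, 3)
  deg(6) = 0 (neighbors: none)

Step 2: Find maximum:
  max(2, 2, 2, 1, 3, 0) = 3 (vertex 5)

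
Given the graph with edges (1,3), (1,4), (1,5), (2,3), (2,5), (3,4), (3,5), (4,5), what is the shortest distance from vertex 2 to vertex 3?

Step 1: Build adjacency list:
  1: 3, 4, 5
  2: 3, 5
  3: 1, 2, 4, 5
  4: 1, 3, 5
  5: 1, 2, 3, 4

Step 2: BFS from vertex 2 to find shortest path to 3:
  vertex 3 reached at distance 1

Step 3: Shortest path: 2 -> 3
Path length: 1 edge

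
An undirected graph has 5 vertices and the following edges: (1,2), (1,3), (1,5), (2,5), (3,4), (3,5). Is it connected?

Step 1: Build adjacency list from edges:
  1: 2, 3, 5
  2: 1, 5
  3: 1, 4, 5
  4: 3
  5: 1, 2, 3

Step 2: Run BFS/DFS from vertex 1:
  Visited: {1, 2, 3, 5, 4}
  Reached 5 of 5 vertices

Step 3: All 5 vertices reached from vertex 1, so the graph is connected.
Answer: Yes, the graph is connected.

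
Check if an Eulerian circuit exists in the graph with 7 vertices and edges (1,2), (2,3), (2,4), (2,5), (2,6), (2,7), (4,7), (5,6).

Step 1: Find the degree of each vertex:
  deg(1) = 1
  deg(2) = 6
  deg(3) = 1
  deg(4) = 2
  deg(5) = 2
  deg(6) = 2
  deg(7) = 2

Step 2: Count vertices with odd degree:
  Odd-degree vertices: 1, 3 (2 total)

Step 3: Apply Euler's theorem:
  - Eulerian circuit exists iff graph is connected and all vertices have even degree
  - Eulerian path exists iff graph is connected and has 0 or 2 odd-degree vertices

Graph is connected with exactly 2 odd-degree vertices (1, 3).
Eulerian path exists (starting and ending at the odd-degree vertices), but no Eulerian circuit.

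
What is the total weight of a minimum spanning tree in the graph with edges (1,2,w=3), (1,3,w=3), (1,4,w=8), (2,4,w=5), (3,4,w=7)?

Apply Kruskal's algorithm (sort edges by weight, add if no cycle):

Sorted edges by weight:
  (1,3) w=3
  (1,2) w=3
  (2,4) w=5
  (3,4) w=7
  (1,4) w=8

Add edge (1,3) w=3 -- no cycle. Running total: 3
Add edge (1,2) w=3 -- no cycle. Running total: 6
Add edge (2,4) w=5 -- no cycle. Running total: 11

MST edges: (1,3,w=3), (1,2,w=3), (2,4,w=5)
Total MST weight: 3 + 3 + 5 = 11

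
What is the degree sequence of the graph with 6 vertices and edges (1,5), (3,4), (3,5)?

Step 1: Count edges incident to each vertex:
  deg(1) = 1 (neighbors: 5)
  deg(2) = 0 (neighbors: none)
  deg(3) = 2 (neighbors: 4, 5)
  deg(4) = 1 (neighbors: 3)
  deg(5) = 2 (neighbors: 1, 3)
  deg(6) = 0 (neighbors: none)

Step 2: Sort degrees in non-increasing order:
  Degrees: [1, 0, 2, 1, 2, 0] -> sorted: [2, 2, 1, 1, 0, 0]

Degree sequence: [2, 2, 1, 1, 0, 0]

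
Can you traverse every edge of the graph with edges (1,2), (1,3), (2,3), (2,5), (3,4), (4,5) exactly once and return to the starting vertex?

Step 1: Find the degree of each vertex:
  deg(1) = 2
  deg(2) = 3
  deg(3) = 3
  deg(4) = 2
  deg(5) = 2

Step 2: Count vertices with odd degree:
  Odd-degree vertices: 2, 3 (2 total)

Step 3: Apply Euler's theorem:
  - Eulerian circuit exists iff graph is connected and all vertices have even degree
  - Eulerian path exists iff graph is connected and has 0 or 2 odd-degree vertices

Graph is connected with exactly 2 odd-degree vertices (2, 3).
Eulerian path exists (starting and ending at the odd-degree vertices), but no Eulerian circuit.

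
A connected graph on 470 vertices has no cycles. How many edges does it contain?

A tree on n vertices always has exactly n - 1 edges.
For n = 470: edges = 470 - 1 = 469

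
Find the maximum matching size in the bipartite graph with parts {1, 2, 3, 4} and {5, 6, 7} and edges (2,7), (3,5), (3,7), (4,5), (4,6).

Step 1: List the neighbors of each left vertex:
  1: (none)
  2: 7
  3: 5, 7
  4: 5, 6

Step 2: Greedily match left vertices, then look for augmenting paths:
  Match 2 -- 7
  Match 3 -- 5
  Match 4 -- 6
  No augmenting path remains.

Step 3: Verify this is maximum:
  Matching size 3 = min(|L|, |R|) = min(4, 3), which is an upper bound, so this matching is maximum.

Maximum matching: {(2,7), (3,5), (4,6)}
Size: 3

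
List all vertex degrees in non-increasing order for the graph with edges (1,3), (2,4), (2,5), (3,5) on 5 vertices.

Step 1: Count edges incident to each vertex:
  deg(1) = 1 (neighbors: 3)
  deg(2) = 2 (neighbors: 4, 5)
  deg(3) = 2 (neighbors: 1, 5)
  deg(4) = 1 (neighbors: 2)
  deg(5) = 2 (neighbors: 2, 3)

Step 2: Sort degrees in non-increasing order:
  Degrees: [1, 2, 2, 1, 2] -> sorted: [2, 2, 2, 1, 1]

Degree sequence: [2, 2, 2, 1, 1]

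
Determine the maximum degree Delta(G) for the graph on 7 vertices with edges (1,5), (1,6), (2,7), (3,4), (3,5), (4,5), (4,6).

Step 1: Count edges incident to each vertex:
  deg(1) = 2 (neighbors: 5, 6)
  deg(2) = 1 (neighbors: 7)
  deg(3) = 2 (neighbors: 4, 5)
  deg(4) = 3 (neighbors: 3, 5, 6)
  deg(5) = 3 (neighbors: 1, 3, 4)
  deg(6) = 2 (neighbors: 1, 4)
  deg(7) = 1 (neighbors: 2)

Step 2: Find maximum:
  max(2, 1, 2, 3, 3, 2, 1) = 3 (vertex 4)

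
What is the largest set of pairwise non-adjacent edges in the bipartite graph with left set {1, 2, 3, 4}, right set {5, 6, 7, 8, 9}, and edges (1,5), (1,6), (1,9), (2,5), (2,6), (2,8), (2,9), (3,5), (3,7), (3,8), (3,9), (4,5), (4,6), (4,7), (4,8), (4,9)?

Step 1: List the neighbors of each left vertex:
  1: 5, 6, 9
  2: 5, 6, 8, 9
  3: 5, 7, 8, 9
  4: 5, 6, 7, 8, 9

Step 2: Greedily match left vertices, then look for augmenting paths:
  Match 1 -- 5
  Match 2 -- 6
  Match 3 -- 7
  Match 4 -- 8
  No augmenting path remains.

Step 3: Verify this is maximum:
  Matching size 4 = min(|L|, |R|) = min(4, 5), which is an upper bound, so this matching is maximum.

Maximum matching: {(1,5), (2,6), (3,7), (4,8)}
Size: 4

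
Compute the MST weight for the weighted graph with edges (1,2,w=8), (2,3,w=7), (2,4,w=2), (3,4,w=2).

Apply Kruskal's algorithm (sort edges by weight, add if no cycle):

Sorted edges by weight:
  (2,4) w=2
  (3,4) w=2
  (2,3) w=7
  (1,2) w=8

Add edge (2,4) w=2 -- no cycle. Running total: 2
Add edge (3,4) w=2 -- no cycle. Running total: 4
Skip edge (2,3) w=7 -- would create cycle
Add edge (1,2) w=8 -- no cycle. Running total: 12

MST edges: (2,4,w=2), (3,4,w=2), (1,2,w=8)
Total MST weight: 2 + 2 + 8 = 12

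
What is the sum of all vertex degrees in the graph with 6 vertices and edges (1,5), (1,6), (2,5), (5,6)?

Step 1: Count edges incident to each vertex:
  deg(1) = 2 (neighbors: 5, 6)
  deg(2) = 1 (neighbors: 5)
  deg(3) = 0 (neighbors: none)
  deg(4) = 0 (neighbors: none)
  deg(5) = 3 (neighbors: 1, 2, 6)
  deg(6) = 2 (neighbors: 1, 5)

Step 2: Sum all degrees:
  2 + 1 + 0 + 0 + 3 + 2 = 8

Verification: sum of degrees = 2 * |E| = 2 * 4 = 8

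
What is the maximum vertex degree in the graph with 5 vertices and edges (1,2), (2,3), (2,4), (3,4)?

Step 1: Count edges incident to each vertex:
  deg(1) = 1 (neighbors: 2)
  deg(2) = 3 (neighbors: 1, 3, 4)
  deg(3) = 2 (neighbors: 2, 4)
  deg(4) = 2 (neighbors: 2, 3)
  deg(5) = 0 (neighbors: none)

Step 2: Find maximum:
  max(1, 3, 2, 2, 0) = 3 (vertex 2)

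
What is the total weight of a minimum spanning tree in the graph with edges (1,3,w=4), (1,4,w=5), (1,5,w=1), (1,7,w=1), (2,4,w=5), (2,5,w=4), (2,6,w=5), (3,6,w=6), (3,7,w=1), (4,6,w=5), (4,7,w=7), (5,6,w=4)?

Apply Kruskal's algorithm (sort edges by weight, add if no cycle):

Sorted edges by weight:
  (1,7) w=1
  (1,5) w=1
  (3,7) w=1
  (1,3) w=4
  (2,5) w=4
  (5,6) w=4
  (1,4) w=5
  (2,4) w=5
  (2,6) w=5
  (4,6) w=5
  (3,6) w=6
  (4,7) w=7

Add edge (1,7) w=1 -- no cycle. Running total: 1
Add edge (1,5) w=1 -- no cycle. Running total: 2
Add edge (3,7) w=1 -- no cycle. Running total: 3
Skip edge (1,3) w=4 -- would create cycle
Add edge (2,5) w=4 -- no cycle. Running total: 7
Add edge (5,6) w=4 -- no cycle. Running total: 11
Add edge (1,4) w=5 -- no cycle. Running total: 16

MST edges: (1,7,w=1), (1,5,w=1), (3,7,w=1), (2,5,w=4), (5,6,w=4), (1,4,w=5)
Total MST weight: 1 + 1 + 1 + 4 + 4 + 5 = 16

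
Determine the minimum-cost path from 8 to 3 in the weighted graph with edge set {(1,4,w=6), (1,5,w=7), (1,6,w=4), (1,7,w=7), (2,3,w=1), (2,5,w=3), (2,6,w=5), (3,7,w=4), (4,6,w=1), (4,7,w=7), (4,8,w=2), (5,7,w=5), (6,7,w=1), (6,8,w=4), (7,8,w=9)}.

Step 1: Build adjacency list with weights:
  1: 4(w=6), 5(w=7), 6(w=4), 7(w=7)
  2: 3(w=1), 5(w=3), 6(w=5)
  3: 2(w=1), 7(w=4)
  4: 1(w=6), 6(w=1), 7(w=7), 8(w=2)
  5: 1(w=7), 2(w=3), 7(w=5)
  6: 1(w=4), 2(w=5), 4(w=1), 7(w=1), 8(w=4)
  7: 1(w=7), 3(w=4), 4(w=7), 5(w=5), 6(w=1), 8(w=9)
  8: 4(w=2), 6(w=4), 7(w=9)

Step 2: Apply Dijkstra's algorithm from vertex 8:
  Visit vertex 8 (distance=0)
    Update dist[4] = 2
    Update dist[6] = 4
    Update dist[7] = 9
  Visit vertex 4 (distance=2)
    Update dist[1] = 8
    Update dist[6] = 3
  Visit vertex 6 (distance=3)
    Update dist[1] = 7
    Update dist[2] = 8
    Update dist[7] = 4
  Visit vertex 7 (distance=4)
    Update dist[3] = 8
    Update dist[5] = 9
  Visit vertex 1 (distance=7)
  Visit vertex 2 (distance=8)
  Visit vertex 3 (distance=8)

Step 3: Shortest path: 8 -> 4 -> 6 -> 7 -> 3
Total weight: 2 + 1 + 1 + 4 = 8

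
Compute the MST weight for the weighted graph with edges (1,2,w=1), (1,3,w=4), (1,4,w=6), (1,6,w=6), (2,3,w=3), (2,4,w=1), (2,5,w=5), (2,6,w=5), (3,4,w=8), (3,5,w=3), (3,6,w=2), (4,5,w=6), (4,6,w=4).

Apply Kruskal's algorithm (sort edges by weight, add if no cycle):

Sorted edges by weight:
  (1,2) w=1
  (2,4) w=1
  (3,6) w=2
  (2,3) w=3
  (3,5) w=3
  (1,3) w=4
  (4,6) w=4
  (2,5) w=5
  (2,6) w=5
  (1,4) w=6
  (1,6) w=6
  (4,5) w=6
  (3,4) w=8

Add edge (1,2) w=1 -- no cycle. Running total: 1
Add edge (2,4) w=1 -- no cycle. Running total: 2
Add edge (3,6) w=2 -- no cycle. Running total: 4
Add edge (2,3) w=3 -- no cycle. Running total: 7
Add edge (3,5) w=3 -- no cycle. Running total: 10

MST edges: (1,2,w=1), (2,4,w=1), (3,6,w=2), (2,3,w=3), (3,5,w=3)
Total MST weight: 1 + 1 + 2 + 3 + 3 = 10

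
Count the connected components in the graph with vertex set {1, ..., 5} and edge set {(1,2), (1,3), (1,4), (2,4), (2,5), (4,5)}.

Step 1: Build adjacency list from edges:
  1: 2, 3, 4
  2: 1, 4, 5
  3: 1
  4: 1, 2, 5
  5: 2, 4

Step 2: Run BFS/DFS from vertex 1:
  Visited: {1, 2, 3, 4, 5}
  Reached 5 of 5 vertices

Step 3: All 5 vertices reached from vertex 1, so the graph is connected.
Number of connected components: 1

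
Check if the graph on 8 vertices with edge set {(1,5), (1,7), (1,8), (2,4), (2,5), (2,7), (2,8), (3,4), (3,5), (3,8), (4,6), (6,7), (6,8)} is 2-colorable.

Step 1: Attempt 2-coloring using BFS:
  Start at vertex 1, assign color 0
  Color vertex 5 with color 1 (neighbor of 1)
  Color vertex 7 with color 1 (neighbor of 1)
  Color vertex 8 with color 1 (neighbor of 1)
  Color vertex 2 with color 0 (neighbor of 5)
  Color vertex 3 with color 0 (neighbor of 5)
  Color vertex 6 with color 0 (neighbor of 7)
  Color vertex 4 with color 1 (neighbor of 2)

Step 2: 2-coloring succeeded. No conflicts found.
  Set A (color 0): {1, 2, 3, 6}
  Set B (color 1): {4, 5, 7, 8}

The graph is bipartite with partition {1, 2, 3, 6}, {4, 5, 7, 8}.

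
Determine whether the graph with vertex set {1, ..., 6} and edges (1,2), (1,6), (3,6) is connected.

Step 1: Build adjacency list from edges:
  1: 2, 6
  2: 1
  3: 6
  4: (none)
  5: (none)
  6: 1, 3

Step 2: Run BFS/DFS from vertex 1:
  Visited: {1, 2, 6, 3}
  Reached 4 of 6 vertices

Step 3: Only 4 of 6 vertices reached. Graph is disconnected.
Connected components: {1, 2, 3, 6}, {4}, {5}
Answer: No, the graph is not connected (3 components).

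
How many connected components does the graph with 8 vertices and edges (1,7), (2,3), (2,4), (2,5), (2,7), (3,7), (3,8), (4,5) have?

Step 1: Build adjacency list from edges:
  1: 7
  2: 3, 4, 5, 7
  3: 2, 7, 8
  4: 2, 5
  5: 2, 4
  6: (none)
  7: 1, 2, 3
  8: 3

Step 2: Run BFS/DFS from vertex 1:
  Visited: {1, 7, 2, 3, 4, 5, 8}
  Reached 7 of 8 vertices

Step 3: Only 7 of 8 vertices reached. Graph is disconnected.
Connected components: {1, 2, 3, 4, 5, 7, 8}, {6}
Number of connected components: 2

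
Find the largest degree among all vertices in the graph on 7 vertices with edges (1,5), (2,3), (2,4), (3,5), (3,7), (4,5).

Step 1: Count edges incident to each vertex:
  deg(1) = 1 (neighbors: 5)
  deg(2) = 2 (neighbors: 3, 4)
  deg(3) = 3 (neighbors: 2, 5, 7)
  deg(4) = 2 (neighbors: 2, 5)
  deg(5) = 3 (neighbors: 1, 3, 4)
  deg(6) = 0 (neighbors: none)
  deg(7) = 1 (neighbors: 3)

Step 2: Find maximum:
  max(1, 2, 3, 2, 3, 0, 1) = 3 (vertex 3)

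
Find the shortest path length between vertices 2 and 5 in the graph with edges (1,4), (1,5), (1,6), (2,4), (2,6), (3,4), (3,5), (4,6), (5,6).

Step 1: Build adjacency list:
  1: 4, 5, 6
  2: 4, 6
  3: 4, 5
  4: 1, 2, 3, 6
  5: 1, 3, 6
  6: 1, 2, 4, 5

Step 2: BFS from vertex 2 to find shortest path to 5:
  vertex 4 reached at distance 1
  vertex 6 reached at distance 1
  vertex 1 reached at distance 2
  vertex 3 reached at distance 2
  vertex 5 reached at distance 2

Step 3: Shortest path: 2 -> 6 -> 5
Path length: 2 edges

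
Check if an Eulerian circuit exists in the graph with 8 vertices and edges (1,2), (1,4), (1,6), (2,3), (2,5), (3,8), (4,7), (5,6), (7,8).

Step 1: Find the degree of each vertex:
  deg(1) = 3
  deg(2) = 3
  deg(3) = 2
  deg(4) = 2
  deg(5) = 2
  deg(6) = 2
  deg(7) = 2
  deg(8) = 2

Step 2: Count vertices with odd degree:
  Odd-degree vertices: 1, 2 (2 total)

Step 3: Apply Euler's theorem:
  - Eulerian circuit exists iff graph is connected and all vertices have even degree
  - Eulerian path exists iff graph is connected and has 0 or 2 odd-degree vertices

Graph is connected with exactly 2 odd-degree vertices (1, 2).
Eulerian path exists (starting and ending at the odd-degree vertices), but no Eulerian circuit.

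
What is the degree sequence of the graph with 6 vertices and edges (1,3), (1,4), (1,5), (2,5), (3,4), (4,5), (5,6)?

Step 1: Count edges incident to each vertex:
  deg(1) = 3 (neighbors: 3, 4, 5)
  deg(2) = 1 (neighbors: 5)
  deg(3) = 2 (neighbors: 1, 4)
  deg(4) = 3 (neighbors: 1, 3, 5)
  deg(5) = 4 (neighbors: 1, 2, 4, 6)
  deg(6) = 1 (neighbors: 5)

Step 2: Sort degrees in non-increasing order:
  Degrees: [3, 1, 2, 3, 4, 1] -> sorted: [4, 3, 3, 2, 1, 1]

Degree sequence: [4, 3, 3, 2, 1, 1]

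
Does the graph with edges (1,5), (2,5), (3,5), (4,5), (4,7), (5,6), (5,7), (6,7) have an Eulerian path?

Step 1: Find the degree of each vertex:
  deg(1) = 1
  deg(2) = 1
  deg(3) = 1
  deg(4) = 2
  deg(5) = 6
  deg(6) = 2
  deg(7) = 3

Step 2: Count vertices with odd degree:
  Odd-degree vertices: 1, 2, 3, 7 (4 total)

Step 3: Apply Euler's theorem:
  - Eulerian circuit exists iff graph is connected and all vertices have even degree
  - Eulerian path exists iff graph is connected and has 0 or 2 odd-degree vertices

Graph has 4 odd-degree vertices (need 0 or 2).
Neither Eulerian path nor Eulerian circuit exists.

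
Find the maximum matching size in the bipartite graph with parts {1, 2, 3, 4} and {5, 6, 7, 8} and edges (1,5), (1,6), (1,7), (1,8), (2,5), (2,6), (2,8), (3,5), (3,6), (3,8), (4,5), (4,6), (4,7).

Step 1: List the neighbors of each left vertex:
  1: 5, 6, 7, 8
  2: 5, 6, 8
  3: 5, 6, 8
  4: 5, 6, 7

Step 2: Greedily match left vertices, then look for augmenting paths:
  Match 1 -- 5
  Match 2 -- 6
  Match 3 -- 8
  Match 4 -- 7
  No augmenting path remains.

Step 3: Verify this is maximum:
  Matching size 4 = min(|L|, |R|) = min(4, 4), which is an upper bound, so this matching is maximum.

Maximum matching: {(1,5), (2,6), (3,8), (4,7)}
Size: 4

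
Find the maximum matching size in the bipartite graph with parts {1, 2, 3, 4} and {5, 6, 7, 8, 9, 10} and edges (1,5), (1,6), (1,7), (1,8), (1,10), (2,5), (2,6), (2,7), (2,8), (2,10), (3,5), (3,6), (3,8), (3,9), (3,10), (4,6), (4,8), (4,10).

Step 1: List the neighbors of each left vertex:
  1: 5, 6, 7, 8, 10
  2: 5, 6, 7, 8, 10
  3: 5, 6, 8, 9, 10
  4: 6, 8, 10

Step 2: Greedily match left vertices, then look for augmenting paths:
  Match 1 -- 5
  Match 2 -- 6
  Match 3 -- 8
  Match 4 -- 10
  No augmenting path remains.

Step 3: Verify this is maximum:
  Matching size 4 = min(|L|, |R|) = min(4, 6), which is an upper bound, so this matching is maximum.

Maximum matching: {(1,5), (2,6), (3,8), (4,10)}
Size: 4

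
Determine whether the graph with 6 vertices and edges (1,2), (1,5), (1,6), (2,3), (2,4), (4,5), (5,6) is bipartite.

Step 1: Attempt 2-coloring using BFS:
  Start at vertex 1, assign color 0
  Color vertex 2 with color 1 (neighbor of 1)
  Color vertex 5 with color 1 (neighbor of 1)
  Color vertex 6 with color 1 (neighbor of 1)
  Color vertex 3 with color 0 (neighbor of 2)
  Color vertex 4 with color 0 (neighbor of 2)

Step 2: Conflict found! Vertices 5 and 6 are adjacent but have the same color.
This means the graph contains an odd cycle.

The graph is NOT bipartite.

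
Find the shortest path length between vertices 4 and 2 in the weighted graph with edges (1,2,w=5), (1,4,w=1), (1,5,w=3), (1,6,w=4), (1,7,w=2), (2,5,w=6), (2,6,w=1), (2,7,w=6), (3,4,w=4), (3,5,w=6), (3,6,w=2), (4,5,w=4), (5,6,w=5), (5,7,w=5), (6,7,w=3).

Step 1: Build adjacency list with weights:
  1: 2(w=5), 4(w=1), 5(w=3), 6(w=4), 7(w=2)
  2: 1(w=5), 5(w=6), 6(w=1), 7(w=6)
  3: 4(w=4), 5(w=6), 6(w=2)
  4: 1(w=1), 3(w=4), 5(w=4)
  5: 1(w=3), 2(w=6), 3(w=6), 4(w=4), 6(w=5), 7(w=5)
  6: 1(w=4), 2(w=1), 3(w=2), 5(w=5), 7(w=3)
  7: 1(w=2), 2(w=6), 5(w=5), 6(w=3)

Step 2: Apply Dijkstra's algorithm from vertex 4:
  Visit vertex 4 (distance=0)
    Update dist[1] = 1
    Update dist[3] = 4
    Update dist[5] = 4
  Visit vertex 1 (distance=1)
    Update dist[2] = 6
    Update dist[6] = 5
    Update dist[7] = 3
  Visit vertex 7 (distance=3)
  Visit vertex 3 (distance=4)
  Visit vertex 5 (distance=4)
  Visit vertex 6 (distance=5)
  Visit vertex 2 (distance=6)

Step 3: Shortest path: 4 -> 1 -> 2
Total weight: 1 + 5 = 6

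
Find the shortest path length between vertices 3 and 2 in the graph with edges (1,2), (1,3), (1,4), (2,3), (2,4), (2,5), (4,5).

Step 1: Build adjacency list:
  1: 2, 3, 4
  2: 1, 3, 4, 5
  3: 1, 2
  4: 1, 2, 5
  5: 2, 4

Step 2: BFS from vertex 3 to find shortest path to 2:
  vertex 1 reached at distance 1
  vertex 2 reached at distance 1

Step 3: Shortest path: 3 -> 2
Path length: 1 edge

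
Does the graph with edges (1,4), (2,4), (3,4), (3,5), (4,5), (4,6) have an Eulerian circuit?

Step 1: Find the degree of each vertex:
  deg(1) = 1
  deg(2) = 1
  deg(3) = 2
  deg(4) = 5
  deg(5) = 2
  deg(6) = 1

Step 2: Count vertices with odd degree:
  Odd-degree vertices: 1, 2, 4, 6 (4 total)

Step 3: Apply Euler's theorem:
  - Eulerian circuit exists iff graph is connected and all vertices have even degree
  - Eulerian path exists iff graph is connected and has 0 or 2 odd-degree vertices

Graph has 4 odd-degree vertices (need 0 or 2).
Neither Eulerian path nor Eulerian circuit exists.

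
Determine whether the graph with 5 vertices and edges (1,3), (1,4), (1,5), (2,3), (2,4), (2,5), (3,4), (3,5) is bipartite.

Step 1: Attempt 2-coloring using BFS:
  Start at vertex 1, assign color 0
  Color vertex 3 with color 1 (neighbor of 1)
  Color vertex 4 with color 1 (neighbor of 1)
  Color vertex 5 with color 1 (neighbor of 1)
  Color vertex 2 with color 0 (neighbor of 3)

Step 2: Conflict found! Vertices 3 and 4 are adjacent but have the same color.
This means the graph contains an odd cycle.

The graph is NOT bipartite.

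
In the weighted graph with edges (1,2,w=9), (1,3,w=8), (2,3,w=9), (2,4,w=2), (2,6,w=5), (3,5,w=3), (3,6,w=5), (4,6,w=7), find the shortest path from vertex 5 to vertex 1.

Step 1: Build adjacency list with weights:
  1: 2(w=9), 3(w=8)
  2: 1(w=9), 3(w=9), 4(w=2), 6(w=5)
  3: 1(w=8), 2(w=9), 5(w=3), 6(w=5)
  4: 2(w=2), 6(w=7)
  5: 3(w=3)
  6: 2(w=5), 3(w=5), 4(w=7)

Step 2: Apply Dijkstra's algorithm from vertex 5:
  Visit vertex 5 (distance=0)
    Update dist[3] = 3
  Visit vertex 3 (distance=3)
    Update dist[1] = 11
    Update dist[2] = 12
    Update dist[6] = 8
  Visit vertex 6 (distance=8)
    Update dist[4] = 15
  Visit vertex 1 (distance=11)

Step 3: Shortest path: 5 -> 3 -> 1
Total weight: 3 + 8 = 11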